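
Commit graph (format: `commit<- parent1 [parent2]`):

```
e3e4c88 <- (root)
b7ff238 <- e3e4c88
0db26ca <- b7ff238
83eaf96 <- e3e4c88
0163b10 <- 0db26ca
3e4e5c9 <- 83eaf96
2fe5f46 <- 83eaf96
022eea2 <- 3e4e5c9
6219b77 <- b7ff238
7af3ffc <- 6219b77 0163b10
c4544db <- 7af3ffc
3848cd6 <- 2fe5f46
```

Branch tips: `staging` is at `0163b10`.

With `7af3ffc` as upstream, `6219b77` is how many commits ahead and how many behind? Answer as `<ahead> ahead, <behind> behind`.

0 ahead, 3 behind

Reachable from 6219b77: {6219b77, b7ff238, e3e4c88}.
Reachable from 7af3ffc: {0163b10, 0db26ca, 6219b77, 7af3ffc, b7ff238, e3e4c88}.
Only in 6219b77's history (ahead): {} — 0.
Only in 7af3ffc's history (behind): {0163b10, 0db26ca, 7af3ffc} — 3.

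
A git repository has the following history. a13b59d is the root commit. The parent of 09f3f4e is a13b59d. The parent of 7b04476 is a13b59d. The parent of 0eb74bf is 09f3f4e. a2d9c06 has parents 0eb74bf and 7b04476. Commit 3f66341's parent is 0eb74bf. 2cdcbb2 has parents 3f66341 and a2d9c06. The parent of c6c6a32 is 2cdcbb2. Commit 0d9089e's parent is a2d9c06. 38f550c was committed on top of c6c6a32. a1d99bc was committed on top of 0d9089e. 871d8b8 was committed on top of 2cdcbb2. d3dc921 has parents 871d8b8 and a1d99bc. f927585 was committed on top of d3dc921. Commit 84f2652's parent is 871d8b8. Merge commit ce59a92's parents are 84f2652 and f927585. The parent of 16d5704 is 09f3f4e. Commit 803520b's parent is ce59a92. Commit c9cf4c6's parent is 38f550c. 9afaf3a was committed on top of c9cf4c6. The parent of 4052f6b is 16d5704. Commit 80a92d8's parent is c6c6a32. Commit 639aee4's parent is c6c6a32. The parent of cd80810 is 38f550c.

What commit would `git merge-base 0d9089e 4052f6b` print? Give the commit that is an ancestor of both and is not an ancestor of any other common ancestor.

Ancestors of 0d9089e: {09f3f4e, 0d9089e, 0eb74bf, 7b04476, a13b59d, a2d9c06}.
Ancestors of 4052f6b: {09f3f4e, 16d5704, 4052f6b, a13b59d}.
Common ancestors: {09f3f4e, a13b59d}.
Among these, 09f3f4e is not an ancestor of any other common ancestor — it is the merge base.

09f3f4e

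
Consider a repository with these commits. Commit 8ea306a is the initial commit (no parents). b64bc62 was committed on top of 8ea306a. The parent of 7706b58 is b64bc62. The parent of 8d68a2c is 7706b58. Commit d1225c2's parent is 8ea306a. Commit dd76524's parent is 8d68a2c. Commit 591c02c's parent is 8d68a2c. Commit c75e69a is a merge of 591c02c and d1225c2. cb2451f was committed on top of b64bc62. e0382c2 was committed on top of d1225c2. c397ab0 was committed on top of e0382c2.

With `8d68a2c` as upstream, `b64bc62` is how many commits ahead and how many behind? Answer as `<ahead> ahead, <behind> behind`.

Reachable from b64bc62: {8ea306a, b64bc62}.
Reachable from 8d68a2c: {7706b58, 8d68a2c, 8ea306a, b64bc62}.
Only in b64bc62's history (ahead): {} — 0.
Only in 8d68a2c's history (behind): {7706b58, 8d68a2c} — 2.

0 ahead, 2 behind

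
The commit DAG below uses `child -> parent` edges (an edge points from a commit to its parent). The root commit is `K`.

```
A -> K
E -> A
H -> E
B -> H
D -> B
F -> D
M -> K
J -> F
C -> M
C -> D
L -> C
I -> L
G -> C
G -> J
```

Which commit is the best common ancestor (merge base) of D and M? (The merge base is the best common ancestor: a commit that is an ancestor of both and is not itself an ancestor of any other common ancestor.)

Ancestors of D: {A, B, D, E, H, K}.
Ancestors of M: {K, M}.
Common ancestors: {K}.
The only common ancestor is K, so it is the merge base.

K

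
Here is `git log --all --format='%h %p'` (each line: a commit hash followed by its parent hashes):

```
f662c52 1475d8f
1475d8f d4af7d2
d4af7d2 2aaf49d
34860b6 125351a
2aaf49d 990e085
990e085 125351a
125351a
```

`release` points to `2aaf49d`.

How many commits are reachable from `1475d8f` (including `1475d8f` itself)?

5

Walking parent pointers from 1475d8f: reachable set = {125351a, 1475d8f, 2aaf49d, 990e085, d4af7d2}.
That is 5 commits.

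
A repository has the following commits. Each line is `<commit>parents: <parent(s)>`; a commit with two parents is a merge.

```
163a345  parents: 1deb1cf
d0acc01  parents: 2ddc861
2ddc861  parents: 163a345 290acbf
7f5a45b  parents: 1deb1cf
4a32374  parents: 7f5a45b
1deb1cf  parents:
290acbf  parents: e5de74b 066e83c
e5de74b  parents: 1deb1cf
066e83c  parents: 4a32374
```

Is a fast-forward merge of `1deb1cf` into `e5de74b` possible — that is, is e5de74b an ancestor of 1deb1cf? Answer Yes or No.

No

A fast-forward from e5de74b to 1deb1cf is possible iff e5de74b is an ancestor of 1deb1cf.
Ancestors of 1deb1cf: {1deb1cf}.
e5de74b is not among them, so fast-forward is not possible.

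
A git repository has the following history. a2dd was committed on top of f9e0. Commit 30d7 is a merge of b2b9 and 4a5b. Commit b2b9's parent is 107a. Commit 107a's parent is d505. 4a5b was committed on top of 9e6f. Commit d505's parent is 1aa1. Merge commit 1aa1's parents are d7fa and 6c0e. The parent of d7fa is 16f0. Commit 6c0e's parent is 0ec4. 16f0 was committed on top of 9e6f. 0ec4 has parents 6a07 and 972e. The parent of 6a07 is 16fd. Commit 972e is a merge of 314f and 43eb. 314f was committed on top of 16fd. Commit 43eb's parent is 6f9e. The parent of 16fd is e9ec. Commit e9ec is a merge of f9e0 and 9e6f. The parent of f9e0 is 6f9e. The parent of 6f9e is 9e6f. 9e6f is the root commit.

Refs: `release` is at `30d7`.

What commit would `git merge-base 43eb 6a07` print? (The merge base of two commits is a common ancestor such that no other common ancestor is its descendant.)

Ancestors of 43eb: {43eb, 6f9e, 9e6f}.
Ancestors of 6a07: {16fd, 6a07, 6f9e, 9e6f, e9ec, f9e0}.
Common ancestors: {6f9e, 9e6f}.
Among these, 6f9e is not an ancestor of any other common ancestor — it is the merge base.

6f9e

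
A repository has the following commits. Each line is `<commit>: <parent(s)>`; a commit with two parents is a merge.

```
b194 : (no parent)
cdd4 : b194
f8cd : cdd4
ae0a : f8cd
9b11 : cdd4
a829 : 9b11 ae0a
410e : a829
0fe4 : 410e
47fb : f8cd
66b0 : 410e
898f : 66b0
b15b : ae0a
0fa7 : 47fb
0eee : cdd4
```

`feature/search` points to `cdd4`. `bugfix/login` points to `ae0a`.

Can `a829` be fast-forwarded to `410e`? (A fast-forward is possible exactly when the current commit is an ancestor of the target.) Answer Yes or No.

A fast-forward from a829 to 410e is possible iff a829 is an ancestor of 410e.
Ancestors of 410e: {410e, 9b11, a829, ae0a, b194, cdd4, f8cd}.
a829 is among them, so fast-forward is possible.

Yes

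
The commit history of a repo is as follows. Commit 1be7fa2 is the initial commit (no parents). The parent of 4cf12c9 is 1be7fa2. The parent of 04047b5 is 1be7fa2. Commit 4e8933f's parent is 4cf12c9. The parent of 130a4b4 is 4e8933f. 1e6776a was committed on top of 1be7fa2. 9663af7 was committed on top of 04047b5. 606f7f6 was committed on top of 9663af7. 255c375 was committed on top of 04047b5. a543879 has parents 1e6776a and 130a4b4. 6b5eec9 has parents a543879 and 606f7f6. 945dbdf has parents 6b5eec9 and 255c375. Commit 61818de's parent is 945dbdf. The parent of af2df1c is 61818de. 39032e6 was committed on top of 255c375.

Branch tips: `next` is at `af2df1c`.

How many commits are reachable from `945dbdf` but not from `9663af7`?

Reachable from 945dbdf: {04047b5, 130a4b4, 1be7fa2, 1e6776a, 255c375, 4cf12c9, 4e8933f, 606f7f6, 6b5eec9, 945dbdf, 9663af7, a543879}.
Reachable from 9663af7: {04047b5, 1be7fa2, 9663af7}.
In 945dbdf's history but not 9663af7's: {130a4b4, 1e6776a, 255c375, 4cf12c9, 4e8933f, 606f7f6, 6b5eec9, 945dbdf, a543879} — 9 commits.

9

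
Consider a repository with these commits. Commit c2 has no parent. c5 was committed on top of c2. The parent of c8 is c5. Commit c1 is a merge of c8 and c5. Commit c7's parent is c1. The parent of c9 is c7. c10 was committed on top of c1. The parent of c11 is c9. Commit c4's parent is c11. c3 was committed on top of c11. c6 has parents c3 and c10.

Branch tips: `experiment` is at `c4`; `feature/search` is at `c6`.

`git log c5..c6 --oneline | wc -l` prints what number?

Reachable from c6: {c1, c10, c11, c2, c3, c5, c6, c7, c8, c9}.
Reachable from c5: {c2, c5}.
In c6's history but not c5's: {c1, c10, c11, c3, c6, c7, c8, c9} — 8 commits.

8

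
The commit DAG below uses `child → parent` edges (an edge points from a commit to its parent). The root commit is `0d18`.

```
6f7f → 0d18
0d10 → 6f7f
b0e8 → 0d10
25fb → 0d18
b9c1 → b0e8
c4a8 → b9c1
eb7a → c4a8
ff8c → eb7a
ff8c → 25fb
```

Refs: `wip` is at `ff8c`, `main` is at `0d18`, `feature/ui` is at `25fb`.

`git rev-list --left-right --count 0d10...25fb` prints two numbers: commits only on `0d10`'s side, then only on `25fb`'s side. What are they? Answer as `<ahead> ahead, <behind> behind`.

Reachable from 0d10: {0d10, 0d18, 6f7f}.
Reachable from 25fb: {0d18, 25fb}.
Only in 0d10's history (ahead): {0d10, 6f7f} — 2.
Only in 25fb's history (behind): {25fb} — 1.

2 ahead, 1 behind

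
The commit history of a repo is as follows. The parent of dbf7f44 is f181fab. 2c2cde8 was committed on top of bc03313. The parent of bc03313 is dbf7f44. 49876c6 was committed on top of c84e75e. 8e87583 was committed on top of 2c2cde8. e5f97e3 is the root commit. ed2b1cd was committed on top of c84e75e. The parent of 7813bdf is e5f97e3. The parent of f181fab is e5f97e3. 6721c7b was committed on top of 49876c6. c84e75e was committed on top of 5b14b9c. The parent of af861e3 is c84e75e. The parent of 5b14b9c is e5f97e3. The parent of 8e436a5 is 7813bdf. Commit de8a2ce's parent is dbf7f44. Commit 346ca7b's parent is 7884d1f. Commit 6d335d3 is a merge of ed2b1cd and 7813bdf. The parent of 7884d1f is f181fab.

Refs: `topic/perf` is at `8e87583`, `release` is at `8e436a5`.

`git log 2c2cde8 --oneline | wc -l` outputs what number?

5

Walking parent pointers from 2c2cde8: reachable set = {2c2cde8, bc03313, dbf7f44, e5f97e3, f181fab}.
That is 5 commits.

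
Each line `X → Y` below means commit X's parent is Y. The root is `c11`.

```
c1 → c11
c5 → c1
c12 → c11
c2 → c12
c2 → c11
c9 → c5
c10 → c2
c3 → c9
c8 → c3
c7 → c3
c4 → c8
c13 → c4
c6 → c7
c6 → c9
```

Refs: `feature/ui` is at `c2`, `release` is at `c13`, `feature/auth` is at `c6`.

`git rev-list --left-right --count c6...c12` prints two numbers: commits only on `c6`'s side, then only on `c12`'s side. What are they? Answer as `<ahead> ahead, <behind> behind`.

6 ahead, 1 behind

Reachable from c6: {c1, c11, c3, c5, c6, c7, c9}.
Reachable from c12: {c11, c12}.
Only in c6's history (ahead): {c1, c3, c5, c6, c7, c9} — 6.
Only in c12's history (behind): {c12} — 1.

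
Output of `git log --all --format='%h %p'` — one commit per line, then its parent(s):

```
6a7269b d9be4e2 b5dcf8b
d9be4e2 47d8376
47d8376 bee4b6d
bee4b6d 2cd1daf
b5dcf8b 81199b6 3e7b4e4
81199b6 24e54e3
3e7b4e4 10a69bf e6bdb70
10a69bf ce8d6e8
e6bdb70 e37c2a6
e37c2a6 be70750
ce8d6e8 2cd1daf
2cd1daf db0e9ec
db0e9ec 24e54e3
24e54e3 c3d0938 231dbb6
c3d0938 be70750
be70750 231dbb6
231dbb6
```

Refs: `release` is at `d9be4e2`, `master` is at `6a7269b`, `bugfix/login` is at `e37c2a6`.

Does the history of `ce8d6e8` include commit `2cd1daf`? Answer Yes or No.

Yes

Ancestors of ce8d6e8 (commits reachable by following parents): {231dbb6, 24e54e3, 2cd1daf, be70750, c3d0938, ce8d6e8, db0e9ec}.
2cd1daf is in that set, so it is an ancestor of ce8d6e8.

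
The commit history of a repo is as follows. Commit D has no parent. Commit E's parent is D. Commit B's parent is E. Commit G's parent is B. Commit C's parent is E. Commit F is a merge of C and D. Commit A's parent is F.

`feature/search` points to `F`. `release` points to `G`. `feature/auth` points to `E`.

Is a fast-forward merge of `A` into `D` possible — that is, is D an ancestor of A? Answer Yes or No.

A fast-forward from D to A is possible iff D is an ancestor of A.
Ancestors of A: {A, C, D, E, F}.
D is among them, so fast-forward is possible.

Yes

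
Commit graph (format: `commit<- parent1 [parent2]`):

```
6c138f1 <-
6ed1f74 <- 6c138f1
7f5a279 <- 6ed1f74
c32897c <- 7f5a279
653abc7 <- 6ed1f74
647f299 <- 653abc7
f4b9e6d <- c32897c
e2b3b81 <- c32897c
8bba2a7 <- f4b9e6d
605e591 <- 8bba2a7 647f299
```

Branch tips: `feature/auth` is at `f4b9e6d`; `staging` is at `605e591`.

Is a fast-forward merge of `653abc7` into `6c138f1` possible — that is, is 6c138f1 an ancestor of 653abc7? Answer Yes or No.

A fast-forward from 6c138f1 to 653abc7 is possible iff 6c138f1 is an ancestor of 653abc7.
Ancestors of 653abc7: {653abc7, 6c138f1, 6ed1f74}.
6c138f1 is among them, so fast-forward is possible.

Yes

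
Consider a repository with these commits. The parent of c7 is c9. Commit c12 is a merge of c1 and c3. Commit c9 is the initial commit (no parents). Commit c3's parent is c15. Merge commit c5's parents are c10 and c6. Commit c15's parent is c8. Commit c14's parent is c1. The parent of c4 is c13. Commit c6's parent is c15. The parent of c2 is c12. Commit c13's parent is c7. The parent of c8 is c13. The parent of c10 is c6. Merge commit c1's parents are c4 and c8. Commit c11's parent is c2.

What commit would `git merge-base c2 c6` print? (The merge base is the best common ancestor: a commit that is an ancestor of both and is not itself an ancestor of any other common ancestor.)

c15

Ancestors of c2: {c1, c12, c13, c15, c2, c3, c4, c7, c8, c9}.
Ancestors of c6: {c13, c15, c6, c7, c8, c9}.
Common ancestors: {c13, c15, c7, c8, c9}.
Among these, c15 is not an ancestor of any other common ancestor — it is the merge base.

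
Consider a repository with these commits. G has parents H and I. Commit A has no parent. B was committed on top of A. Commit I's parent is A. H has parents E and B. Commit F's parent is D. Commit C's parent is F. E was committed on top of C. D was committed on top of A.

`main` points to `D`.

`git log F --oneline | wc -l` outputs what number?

Walking parent pointers from F: reachable set = {A, D, F}.
That is 3 commits.

3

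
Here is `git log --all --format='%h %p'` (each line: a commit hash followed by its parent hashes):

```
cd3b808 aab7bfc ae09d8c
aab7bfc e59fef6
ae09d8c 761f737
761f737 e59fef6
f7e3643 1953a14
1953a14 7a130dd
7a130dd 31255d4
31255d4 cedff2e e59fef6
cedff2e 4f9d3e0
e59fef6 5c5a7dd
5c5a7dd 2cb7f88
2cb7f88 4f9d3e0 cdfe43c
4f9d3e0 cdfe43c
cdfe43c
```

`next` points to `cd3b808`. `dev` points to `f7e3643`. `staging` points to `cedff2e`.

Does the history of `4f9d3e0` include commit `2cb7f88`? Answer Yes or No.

Ancestors of 4f9d3e0: {4f9d3e0, cdfe43c}.
2cb7f88 is not in that set, so it is not an ancestor of 4f9d3e0.

No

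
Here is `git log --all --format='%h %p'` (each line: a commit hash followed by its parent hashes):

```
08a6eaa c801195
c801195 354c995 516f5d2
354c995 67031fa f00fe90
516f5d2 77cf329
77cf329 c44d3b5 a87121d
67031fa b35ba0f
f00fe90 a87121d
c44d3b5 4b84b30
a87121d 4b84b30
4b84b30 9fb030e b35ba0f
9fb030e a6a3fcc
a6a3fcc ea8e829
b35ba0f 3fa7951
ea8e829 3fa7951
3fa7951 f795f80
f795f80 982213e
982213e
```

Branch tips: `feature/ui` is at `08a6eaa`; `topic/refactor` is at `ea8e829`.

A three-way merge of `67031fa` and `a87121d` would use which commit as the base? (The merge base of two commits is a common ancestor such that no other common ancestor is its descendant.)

b35ba0f

Ancestors of 67031fa: {3fa7951, 67031fa, 982213e, b35ba0f, f795f80}.
Ancestors of a87121d: {3fa7951, 4b84b30, 982213e, 9fb030e, a6a3fcc, a87121d, b35ba0f, ea8e829, f795f80}.
Common ancestors: {3fa7951, 982213e, b35ba0f, f795f80}.
Among these, b35ba0f is not an ancestor of any other common ancestor — it is the merge base.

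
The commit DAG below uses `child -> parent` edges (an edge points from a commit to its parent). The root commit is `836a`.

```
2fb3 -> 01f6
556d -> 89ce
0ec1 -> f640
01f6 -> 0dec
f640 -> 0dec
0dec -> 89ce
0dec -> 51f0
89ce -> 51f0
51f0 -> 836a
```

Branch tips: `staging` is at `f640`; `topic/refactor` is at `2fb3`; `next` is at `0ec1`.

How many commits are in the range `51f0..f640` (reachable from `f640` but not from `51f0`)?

Reachable from f640: {0dec, 51f0, 836a, 89ce, f640}.
Reachable from 51f0: {51f0, 836a}.
In f640's history but not 51f0's: {0dec, 89ce, f640} — 3 commits.

3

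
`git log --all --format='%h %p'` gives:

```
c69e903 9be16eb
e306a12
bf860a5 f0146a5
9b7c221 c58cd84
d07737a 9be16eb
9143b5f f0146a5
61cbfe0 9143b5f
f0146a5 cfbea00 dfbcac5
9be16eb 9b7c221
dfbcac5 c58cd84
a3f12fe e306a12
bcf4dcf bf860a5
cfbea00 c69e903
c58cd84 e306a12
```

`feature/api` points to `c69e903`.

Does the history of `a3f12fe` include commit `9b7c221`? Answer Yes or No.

Ancestors of a3f12fe: {a3f12fe, e306a12}.
9b7c221 is not in that set, so it is not an ancestor of a3f12fe.

No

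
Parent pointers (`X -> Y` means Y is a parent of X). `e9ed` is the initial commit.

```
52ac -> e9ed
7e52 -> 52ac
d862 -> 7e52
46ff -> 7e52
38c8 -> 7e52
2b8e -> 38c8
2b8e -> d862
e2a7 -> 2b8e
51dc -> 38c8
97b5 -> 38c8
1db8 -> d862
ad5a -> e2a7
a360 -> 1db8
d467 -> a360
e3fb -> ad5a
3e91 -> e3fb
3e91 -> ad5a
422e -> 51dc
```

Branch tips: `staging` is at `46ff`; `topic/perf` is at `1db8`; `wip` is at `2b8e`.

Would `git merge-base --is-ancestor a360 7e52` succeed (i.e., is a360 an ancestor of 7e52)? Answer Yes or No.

Ancestors of 7e52: {52ac, 7e52, e9ed}.
a360 is not in that set, so it is not an ancestor of 7e52.

No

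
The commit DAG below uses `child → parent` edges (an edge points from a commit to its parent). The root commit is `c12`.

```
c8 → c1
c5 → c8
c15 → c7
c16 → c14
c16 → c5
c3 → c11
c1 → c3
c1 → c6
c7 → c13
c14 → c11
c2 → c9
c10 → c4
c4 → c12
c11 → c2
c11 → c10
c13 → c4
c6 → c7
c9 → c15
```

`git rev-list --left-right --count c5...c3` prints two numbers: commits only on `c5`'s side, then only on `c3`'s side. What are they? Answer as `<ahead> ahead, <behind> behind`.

4 ahead, 0 behind

Reachable from c5: {c1, c10, c11, c12, c13, c15, c2, c3, c4, c5, c6, c7, c8, c9}.
Reachable from c3: {c10, c11, c12, c13, c15, c2, c3, c4, c7, c9}.
Only in c5's history (ahead): {c1, c5, c6, c8} — 4.
Only in c3's history (behind): {} — 0.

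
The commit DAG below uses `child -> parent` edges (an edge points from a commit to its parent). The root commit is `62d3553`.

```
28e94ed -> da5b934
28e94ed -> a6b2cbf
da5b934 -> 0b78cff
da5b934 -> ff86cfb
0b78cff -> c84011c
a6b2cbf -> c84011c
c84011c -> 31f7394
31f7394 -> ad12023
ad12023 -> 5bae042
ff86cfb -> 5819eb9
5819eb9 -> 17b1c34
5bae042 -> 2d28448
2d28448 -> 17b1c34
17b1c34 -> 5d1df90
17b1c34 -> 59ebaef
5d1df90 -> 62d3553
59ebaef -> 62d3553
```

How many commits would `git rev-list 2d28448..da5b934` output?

Reachable from da5b934: {0b78cff, 17b1c34, 2d28448, 31f7394, 5819eb9, 59ebaef, 5bae042, 5d1df90, 62d3553, ad12023, c84011c, da5b934, ff86cfb}.
Reachable from 2d28448: {17b1c34, 2d28448, 59ebaef, 5d1df90, 62d3553}.
In da5b934's history but not 2d28448's: {0b78cff, 31f7394, 5819eb9, 5bae042, ad12023, c84011c, da5b934, ff86cfb} — 8 commits.

8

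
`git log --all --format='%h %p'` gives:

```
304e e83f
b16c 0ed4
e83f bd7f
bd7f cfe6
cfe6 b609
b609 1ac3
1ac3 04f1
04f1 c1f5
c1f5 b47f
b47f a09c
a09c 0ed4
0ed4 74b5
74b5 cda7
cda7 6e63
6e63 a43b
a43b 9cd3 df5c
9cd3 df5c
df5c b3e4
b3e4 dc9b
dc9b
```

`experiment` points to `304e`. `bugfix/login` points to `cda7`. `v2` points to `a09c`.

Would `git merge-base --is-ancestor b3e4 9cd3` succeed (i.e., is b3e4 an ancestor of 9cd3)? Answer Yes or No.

Ancestors of 9cd3 (commits reachable by following parents): {9cd3, b3e4, dc9b, df5c}.
b3e4 is in that set, so it is an ancestor of 9cd3.

Yes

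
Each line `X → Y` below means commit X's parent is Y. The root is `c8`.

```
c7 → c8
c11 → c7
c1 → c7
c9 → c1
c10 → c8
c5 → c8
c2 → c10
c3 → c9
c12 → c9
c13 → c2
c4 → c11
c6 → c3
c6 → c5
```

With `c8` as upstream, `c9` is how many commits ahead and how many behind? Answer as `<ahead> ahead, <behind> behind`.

3 ahead, 0 behind

Reachable from c9: {c1, c7, c8, c9}.
Reachable from c8: {c8}.
Only in c9's history (ahead): {c1, c7, c9} — 3.
Only in c8's history (behind): {} — 0.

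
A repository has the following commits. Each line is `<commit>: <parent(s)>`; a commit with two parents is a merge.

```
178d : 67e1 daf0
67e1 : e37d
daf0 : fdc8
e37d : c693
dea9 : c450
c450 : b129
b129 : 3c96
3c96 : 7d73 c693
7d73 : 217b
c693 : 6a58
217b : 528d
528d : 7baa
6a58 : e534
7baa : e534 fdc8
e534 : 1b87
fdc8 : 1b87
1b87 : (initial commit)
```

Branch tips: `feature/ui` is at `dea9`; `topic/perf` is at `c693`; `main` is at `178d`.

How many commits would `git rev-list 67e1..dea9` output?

9

Reachable from dea9: {1b87, 217b, 3c96, 528d, 6a58, 7baa, 7d73, b129, c450, c693, dea9, e534, fdc8}.
Reachable from 67e1: {1b87, 67e1, 6a58, c693, e37d, e534}.
In dea9's history but not 67e1's: {217b, 3c96, 528d, 7baa, 7d73, b129, c450, dea9, fdc8} — 9 commits.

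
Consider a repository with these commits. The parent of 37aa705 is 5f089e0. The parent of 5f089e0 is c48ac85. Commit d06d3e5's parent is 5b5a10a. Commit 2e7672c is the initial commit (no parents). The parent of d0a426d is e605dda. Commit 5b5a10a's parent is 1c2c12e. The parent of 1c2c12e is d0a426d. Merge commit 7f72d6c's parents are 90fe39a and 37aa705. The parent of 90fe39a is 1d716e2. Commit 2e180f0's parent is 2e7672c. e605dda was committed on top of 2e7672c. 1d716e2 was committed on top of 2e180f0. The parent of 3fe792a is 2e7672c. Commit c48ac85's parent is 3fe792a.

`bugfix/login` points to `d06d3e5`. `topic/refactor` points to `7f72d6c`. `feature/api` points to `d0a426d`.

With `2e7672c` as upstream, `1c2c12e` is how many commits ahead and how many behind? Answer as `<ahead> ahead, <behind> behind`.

3 ahead, 0 behind

Reachable from 1c2c12e: {1c2c12e, 2e7672c, d0a426d, e605dda}.
Reachable from 2e7672c: {2e7672c}.
Only in 1c2c12e's history (ahead): {1c2c12e, d0a426d, e605dda} — 3.
Only in 2e7672c's history (behind): {} — 0.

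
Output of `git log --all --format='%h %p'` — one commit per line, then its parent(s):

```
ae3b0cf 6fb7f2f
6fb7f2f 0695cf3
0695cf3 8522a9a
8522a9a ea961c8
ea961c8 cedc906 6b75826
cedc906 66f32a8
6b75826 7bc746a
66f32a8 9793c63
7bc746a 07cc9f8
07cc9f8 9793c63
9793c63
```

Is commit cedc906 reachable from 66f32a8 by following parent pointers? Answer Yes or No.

No

Ancestors of 66f32a8: {66f32a8, 9793c63}.
cedc906 is not in that set, so it is not an ancestor of 66f32a8.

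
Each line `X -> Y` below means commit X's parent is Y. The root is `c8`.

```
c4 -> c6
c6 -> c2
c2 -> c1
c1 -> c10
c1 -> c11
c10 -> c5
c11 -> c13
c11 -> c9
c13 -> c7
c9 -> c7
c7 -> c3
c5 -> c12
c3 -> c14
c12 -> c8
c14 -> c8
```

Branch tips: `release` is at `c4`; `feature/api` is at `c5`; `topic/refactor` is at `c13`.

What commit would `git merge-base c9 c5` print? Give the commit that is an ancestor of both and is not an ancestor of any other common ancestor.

Ancestors of c9: {c14, c3, c7, c8, c9}.
Ancestors of c5: {c12, c5, c8}.
Common ancestors: {c8}.
The only common ancestor is c8, so it is the merge base.

c8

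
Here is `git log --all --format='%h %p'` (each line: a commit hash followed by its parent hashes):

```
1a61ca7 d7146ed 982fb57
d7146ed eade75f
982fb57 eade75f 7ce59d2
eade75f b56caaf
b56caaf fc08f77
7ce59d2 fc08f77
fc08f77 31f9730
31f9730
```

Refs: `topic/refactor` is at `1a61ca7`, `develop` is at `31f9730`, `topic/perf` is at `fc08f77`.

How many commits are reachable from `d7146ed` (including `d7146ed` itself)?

5

Walking parent pointers from d7146ed: reachable set = {31f9730, b56caaf, d7146ed, eade75f, fc08f77}.
That is 5 commits.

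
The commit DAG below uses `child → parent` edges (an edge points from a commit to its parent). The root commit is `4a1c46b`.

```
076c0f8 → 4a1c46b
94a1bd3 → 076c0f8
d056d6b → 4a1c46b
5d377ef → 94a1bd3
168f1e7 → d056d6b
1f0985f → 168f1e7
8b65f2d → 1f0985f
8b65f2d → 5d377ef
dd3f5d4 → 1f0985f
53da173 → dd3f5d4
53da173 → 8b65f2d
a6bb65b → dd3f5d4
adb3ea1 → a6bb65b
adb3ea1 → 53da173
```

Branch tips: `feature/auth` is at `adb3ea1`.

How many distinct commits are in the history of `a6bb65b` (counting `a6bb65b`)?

Walking parent pointers from a6bb65b: reachable set = {168f1e7, 1f0985f, 4a1c46b, a6bb65b, d056d6b, dd3f5d4}.
That is 6 commits.

6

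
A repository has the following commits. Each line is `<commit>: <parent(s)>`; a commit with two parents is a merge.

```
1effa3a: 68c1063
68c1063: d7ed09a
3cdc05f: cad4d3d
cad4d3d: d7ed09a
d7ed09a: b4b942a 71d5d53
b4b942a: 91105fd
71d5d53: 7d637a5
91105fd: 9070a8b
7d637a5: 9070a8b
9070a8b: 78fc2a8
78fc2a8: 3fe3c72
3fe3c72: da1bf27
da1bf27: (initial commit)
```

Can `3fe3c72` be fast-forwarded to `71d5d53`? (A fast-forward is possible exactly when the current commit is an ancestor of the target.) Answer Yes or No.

A fast-forward from 3fe3c72 to 71d5d53 is possible iff 3fe3c72 is an ancestor of 71d5d53.
Ancestors of 71d5d53: {3fe3c72, 71d5d53, 78fc2a8, 7d637a5, 9070a8b, da1bf27}.
3fe3c72 is among them, so fast-forward is possible.

Yes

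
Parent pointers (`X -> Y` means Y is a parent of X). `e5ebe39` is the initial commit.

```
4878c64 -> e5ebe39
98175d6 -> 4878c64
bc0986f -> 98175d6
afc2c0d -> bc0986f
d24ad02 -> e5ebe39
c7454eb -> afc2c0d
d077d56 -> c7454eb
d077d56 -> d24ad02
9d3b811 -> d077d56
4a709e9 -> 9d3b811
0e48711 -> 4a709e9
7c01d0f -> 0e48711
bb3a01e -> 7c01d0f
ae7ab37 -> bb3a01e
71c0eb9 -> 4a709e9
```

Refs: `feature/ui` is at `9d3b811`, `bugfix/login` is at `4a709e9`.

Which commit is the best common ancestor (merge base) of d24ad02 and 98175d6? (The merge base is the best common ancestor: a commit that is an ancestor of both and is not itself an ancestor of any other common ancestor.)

Ancestors of d24ad02: {d24ad02, e5ebe39}.
Ancestors of 98175d6: {4878c64, 98175d6, e5ebe39}.
Common ancestors: {e5ebe39}.
The only common ancestor is e5ebe39, so it is the merge base.

e5ebe39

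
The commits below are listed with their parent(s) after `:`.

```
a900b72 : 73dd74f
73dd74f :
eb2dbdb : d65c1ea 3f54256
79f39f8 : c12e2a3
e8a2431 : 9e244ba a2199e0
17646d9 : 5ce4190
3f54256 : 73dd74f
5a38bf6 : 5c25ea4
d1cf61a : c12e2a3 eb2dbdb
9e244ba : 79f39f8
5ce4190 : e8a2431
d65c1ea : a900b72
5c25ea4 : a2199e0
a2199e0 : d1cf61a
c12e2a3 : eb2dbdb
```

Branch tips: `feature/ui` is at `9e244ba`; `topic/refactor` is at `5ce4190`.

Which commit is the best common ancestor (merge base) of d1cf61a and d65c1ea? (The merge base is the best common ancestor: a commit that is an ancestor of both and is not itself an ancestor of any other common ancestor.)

d65c1ea

Ancestors of d1cf61a: {3f54256, 73dd74f, a900b72, c12e2a3, d1cf61a, d65c1ea, eb2dbdb}.
Ancestors of d65c1ea: {73dd74f, a900b72, d65c1ea}.
Common ancestors: {73dd74f, a900b72, d65c1ea}.
Among these, d65c1ea is not an ancestor of any other common ancestor — it is the merge base.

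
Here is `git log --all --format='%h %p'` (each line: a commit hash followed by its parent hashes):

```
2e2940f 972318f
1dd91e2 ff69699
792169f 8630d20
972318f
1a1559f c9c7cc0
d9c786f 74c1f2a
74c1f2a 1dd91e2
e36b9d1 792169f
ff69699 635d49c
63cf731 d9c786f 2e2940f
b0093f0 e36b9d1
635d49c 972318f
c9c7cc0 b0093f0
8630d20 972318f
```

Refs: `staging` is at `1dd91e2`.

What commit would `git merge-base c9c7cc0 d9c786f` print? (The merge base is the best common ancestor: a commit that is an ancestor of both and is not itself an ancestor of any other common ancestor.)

972318f

Ancestors of c9c7cc0: {792169f, 8630d20, 972318f, b0093f0, c9c7cc0, e36b9d1}.
Ancestors of d9c786f: {1dd91e2, 635d49c, 74c1f2a, 972318f, d9c786f, ff69699}.
Common ancestors: {972318f}.
The only common ancestor is 972318f, so it is the merge base.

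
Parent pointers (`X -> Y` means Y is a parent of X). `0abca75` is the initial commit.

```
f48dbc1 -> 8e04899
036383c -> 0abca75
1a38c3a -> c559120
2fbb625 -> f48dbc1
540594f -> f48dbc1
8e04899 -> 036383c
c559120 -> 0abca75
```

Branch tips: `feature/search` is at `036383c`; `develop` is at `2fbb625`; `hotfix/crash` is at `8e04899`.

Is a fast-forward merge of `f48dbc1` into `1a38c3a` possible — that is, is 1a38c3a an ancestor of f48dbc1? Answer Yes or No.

A fast-forward from 1a38c3a to f48dbc1 is possible iff 1a38c3a is an ancestor of f48dbc1.
Ancestors of f48dbc1: {036383c, 0abca75, 8e04899, f48dbc1}.
1a38c3a is not among them, so fast-forward is not possible.

No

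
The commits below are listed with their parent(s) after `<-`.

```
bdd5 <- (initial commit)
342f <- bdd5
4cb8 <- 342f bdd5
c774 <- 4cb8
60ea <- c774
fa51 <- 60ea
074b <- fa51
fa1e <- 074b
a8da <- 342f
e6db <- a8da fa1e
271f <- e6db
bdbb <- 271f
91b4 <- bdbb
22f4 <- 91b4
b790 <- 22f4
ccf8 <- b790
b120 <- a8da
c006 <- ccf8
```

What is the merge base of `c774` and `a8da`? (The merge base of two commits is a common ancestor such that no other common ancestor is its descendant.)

342f

Ancestors of c774: {342f, 4cb8, bdd5, c774}.
Ancestors of a8da: {342f, a8da, bdd5}.
Common ancestors: {342f, bdd5}.
Among these, 342f is not an ancestor of any other common ancestor — it is the merge base.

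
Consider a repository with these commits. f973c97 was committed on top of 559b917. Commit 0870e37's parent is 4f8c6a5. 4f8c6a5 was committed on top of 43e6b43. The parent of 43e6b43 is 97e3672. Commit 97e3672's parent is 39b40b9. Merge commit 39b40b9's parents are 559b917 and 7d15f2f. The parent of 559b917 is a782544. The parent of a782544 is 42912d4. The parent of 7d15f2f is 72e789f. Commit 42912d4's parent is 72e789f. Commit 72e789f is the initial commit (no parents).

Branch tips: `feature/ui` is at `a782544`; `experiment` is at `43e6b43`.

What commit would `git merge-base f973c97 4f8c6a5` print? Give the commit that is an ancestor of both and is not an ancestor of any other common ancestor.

559b917

Ancestors of f973c97: {42912d4, 559b917, 72e789f, a782544, f973c97}.
Ancestors of 4f8c6a5: {39b40b9, 42912d4, 43e6b43, 4f8c6a5, 559b917, 72e789f, 7d15f2f, 97e3672, a782544}.
Common ancestors: {42912d4, 559b917, 72e789f, a782544}.
Among these, 559b917 is not an ancestor of any other common ancestor — it is the merge base.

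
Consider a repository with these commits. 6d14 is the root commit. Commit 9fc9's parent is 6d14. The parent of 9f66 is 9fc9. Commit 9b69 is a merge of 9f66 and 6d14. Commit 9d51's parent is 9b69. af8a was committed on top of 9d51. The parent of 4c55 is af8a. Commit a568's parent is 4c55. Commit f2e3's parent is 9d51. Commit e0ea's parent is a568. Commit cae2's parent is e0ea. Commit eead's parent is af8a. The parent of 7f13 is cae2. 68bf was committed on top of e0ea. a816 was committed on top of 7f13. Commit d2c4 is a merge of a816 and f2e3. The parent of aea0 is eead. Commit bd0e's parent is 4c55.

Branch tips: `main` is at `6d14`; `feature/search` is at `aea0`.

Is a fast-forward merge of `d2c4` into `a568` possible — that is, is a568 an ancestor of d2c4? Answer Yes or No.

Yes

A fast-forward from a568 to d2c4 is possible iff a568 is an ancestor of d2c4.
Ancestors of d2c4: {4c55, 6d14, 7f13, 9b69, 9d51, 9f66, 9fc9, a568, a816, af8a, cae2, d2c4, e0ea, f2e3}.
a568 is among them, so fast-forward is possible.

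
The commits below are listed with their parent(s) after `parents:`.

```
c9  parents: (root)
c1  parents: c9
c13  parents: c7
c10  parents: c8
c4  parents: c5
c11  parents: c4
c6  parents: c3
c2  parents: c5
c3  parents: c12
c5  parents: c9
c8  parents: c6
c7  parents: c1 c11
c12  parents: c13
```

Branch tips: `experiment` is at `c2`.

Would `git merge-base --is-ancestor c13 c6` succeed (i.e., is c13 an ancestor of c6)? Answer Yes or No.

Ancestors of c6 (commits reachable by following parents): {c1, c11, c12, c13, c3, c4, c5, c6, c7, c9}.
c13 is in that set, so it is an ancestor of c6.

Yes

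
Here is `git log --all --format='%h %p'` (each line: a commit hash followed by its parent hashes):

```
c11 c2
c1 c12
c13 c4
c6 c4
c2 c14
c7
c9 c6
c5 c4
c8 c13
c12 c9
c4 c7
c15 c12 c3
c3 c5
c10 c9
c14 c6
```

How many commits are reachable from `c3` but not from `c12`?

Reachable from c3: {c3, c4, c5, c7}.
Reachable from c12: {c12, c4, c6, c7, c9}.
In c3's history but not c12's: {c3, c5} — 2 commits.

2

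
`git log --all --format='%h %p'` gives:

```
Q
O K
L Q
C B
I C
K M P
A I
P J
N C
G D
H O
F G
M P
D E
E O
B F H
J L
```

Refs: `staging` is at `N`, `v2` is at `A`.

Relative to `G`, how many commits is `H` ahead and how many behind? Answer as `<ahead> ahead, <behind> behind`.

1 ahead, 3 behind

Reachable from H: {H, J, K, L, M, O, P, Q}.
Reachable from G: {D, E, G, J, K, L, M, O, P, Q}.
Only in H's history (ahead): {H} — 1.
Only in G's history (behind): {D, E, G} — 3.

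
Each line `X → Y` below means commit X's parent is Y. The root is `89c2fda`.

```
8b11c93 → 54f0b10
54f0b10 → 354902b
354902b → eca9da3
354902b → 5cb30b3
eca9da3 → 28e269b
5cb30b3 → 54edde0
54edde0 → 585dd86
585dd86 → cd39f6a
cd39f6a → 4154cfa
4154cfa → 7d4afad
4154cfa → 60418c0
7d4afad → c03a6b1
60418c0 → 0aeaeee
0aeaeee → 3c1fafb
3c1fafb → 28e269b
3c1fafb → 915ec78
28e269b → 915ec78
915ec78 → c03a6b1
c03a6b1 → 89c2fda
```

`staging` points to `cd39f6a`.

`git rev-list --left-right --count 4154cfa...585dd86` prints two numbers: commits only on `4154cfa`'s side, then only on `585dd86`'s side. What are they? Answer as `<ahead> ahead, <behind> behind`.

Reachable from 4154cfa: {0aeaeee, 28e269b, 3c1fafb, 4154cfa, 60418c0, 7d4afad, 89c2fda, 915ec78, c03a6b1}.
Reachable from 585dd86: {0aeaeee, 28e269b, 3c1fafb, 4154cfa, 585dd86, 60418c0, 7d4afad, 89c2fda, 915ec78, c03a6b1, cd39f6a}.
Only in 4154cfa's history (ahead): {} — 0.
Only in 585dd86's history (behind): {585dd86, cd39f6a} — 2.

0 ahead, 2 behind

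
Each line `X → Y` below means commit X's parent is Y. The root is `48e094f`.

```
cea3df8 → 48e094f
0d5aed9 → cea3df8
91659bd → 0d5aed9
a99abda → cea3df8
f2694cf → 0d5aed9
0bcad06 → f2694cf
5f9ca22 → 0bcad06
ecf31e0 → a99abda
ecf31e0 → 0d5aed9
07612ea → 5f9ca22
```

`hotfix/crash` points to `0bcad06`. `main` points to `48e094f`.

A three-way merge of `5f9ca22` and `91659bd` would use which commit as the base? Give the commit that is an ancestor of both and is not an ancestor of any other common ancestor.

0d5aed9

Ancestors of 5f9ca22: {0bcad06, 0d5aed9, 48e094f, 5f9ca22, cea3df8, f2694cf}.
Ancestors of 91659bd: {0d5aed9, 48e094f, 91659bd, cea3df8}.
Common ancestors: {0d5aed9, 48e094f, cea3df8}.
Among these, 0d5aed9 is not an ancestor of any other common ancestor — it is the merge base.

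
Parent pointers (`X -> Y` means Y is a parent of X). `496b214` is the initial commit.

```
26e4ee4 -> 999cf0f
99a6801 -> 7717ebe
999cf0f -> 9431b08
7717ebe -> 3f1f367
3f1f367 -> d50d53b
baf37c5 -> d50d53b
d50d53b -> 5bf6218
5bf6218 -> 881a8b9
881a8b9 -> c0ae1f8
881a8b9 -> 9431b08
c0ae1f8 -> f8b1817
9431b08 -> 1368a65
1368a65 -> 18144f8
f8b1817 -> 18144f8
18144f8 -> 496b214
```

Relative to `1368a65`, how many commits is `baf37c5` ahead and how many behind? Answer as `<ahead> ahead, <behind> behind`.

7 ahead, 0 behind

Reachable from baf37c5: {1368a65, 18144f8, 496b214, 5bf6218, 881a8b9, 9431b08, baf37c5, c0ae1f8, d50d53b, f8b1817}.
Reachable from 1368a65: {1368a65, 18144f8, 496b214}.
Only in baf37c5's history (ahead): {5bf6218, 881a8b9, 9431b08, baf37c5, c0ae1f8, d50d53b, f8b1817} — 7.
Only in 1368a65's history (behind): {} — 0.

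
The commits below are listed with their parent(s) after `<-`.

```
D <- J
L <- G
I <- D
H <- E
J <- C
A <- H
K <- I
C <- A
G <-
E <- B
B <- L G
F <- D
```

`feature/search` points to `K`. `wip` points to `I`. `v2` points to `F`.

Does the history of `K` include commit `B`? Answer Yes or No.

Yes

Ancestors of K (commits reachable by following parents): {A, B, C, D, E, G, H, I, J, K, L}.
B is in that set, so it is an ancestor of K.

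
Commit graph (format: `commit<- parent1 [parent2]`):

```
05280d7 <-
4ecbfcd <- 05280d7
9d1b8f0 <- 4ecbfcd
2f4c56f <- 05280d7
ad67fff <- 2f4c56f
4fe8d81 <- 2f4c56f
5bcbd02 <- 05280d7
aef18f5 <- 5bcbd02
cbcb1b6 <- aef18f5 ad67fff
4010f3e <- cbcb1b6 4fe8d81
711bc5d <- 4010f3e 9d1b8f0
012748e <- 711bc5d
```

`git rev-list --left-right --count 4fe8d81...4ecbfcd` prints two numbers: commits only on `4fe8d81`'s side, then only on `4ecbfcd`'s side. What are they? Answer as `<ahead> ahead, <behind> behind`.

Reachable from 4fe8d81: {05280d7, 2f4c56f, 4fe8d81}.
Reachable from 4ecbfcd: {05280d7, 4ecbfcd}.
Only in 4fe8d81's history (ahead): {2f4c56f, 4fe8d81} — 2.
Only in 4ecbfcd's history (behind): {4ecbfcd} — 1.

2 ahead, 1 behind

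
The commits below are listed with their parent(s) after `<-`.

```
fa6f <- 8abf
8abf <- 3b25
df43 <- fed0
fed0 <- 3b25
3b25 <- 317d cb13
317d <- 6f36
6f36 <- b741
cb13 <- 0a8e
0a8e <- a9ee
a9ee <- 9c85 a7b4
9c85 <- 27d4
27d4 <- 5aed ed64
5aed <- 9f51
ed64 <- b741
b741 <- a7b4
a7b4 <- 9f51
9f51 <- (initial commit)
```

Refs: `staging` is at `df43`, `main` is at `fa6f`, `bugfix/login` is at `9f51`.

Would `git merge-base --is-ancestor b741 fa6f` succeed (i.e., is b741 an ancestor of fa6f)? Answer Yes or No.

Yes

Ancestors of fa6f (commits reachable by following parents): {0a8e, 27d4, 317d, 3b25, 5aed, 6f36, 8abf, 9c85, 9f51, a7b4, a9ee, b741, cb13, ed64, fa6f}.
b741 is in that set, so it is an ancestor of fa6f.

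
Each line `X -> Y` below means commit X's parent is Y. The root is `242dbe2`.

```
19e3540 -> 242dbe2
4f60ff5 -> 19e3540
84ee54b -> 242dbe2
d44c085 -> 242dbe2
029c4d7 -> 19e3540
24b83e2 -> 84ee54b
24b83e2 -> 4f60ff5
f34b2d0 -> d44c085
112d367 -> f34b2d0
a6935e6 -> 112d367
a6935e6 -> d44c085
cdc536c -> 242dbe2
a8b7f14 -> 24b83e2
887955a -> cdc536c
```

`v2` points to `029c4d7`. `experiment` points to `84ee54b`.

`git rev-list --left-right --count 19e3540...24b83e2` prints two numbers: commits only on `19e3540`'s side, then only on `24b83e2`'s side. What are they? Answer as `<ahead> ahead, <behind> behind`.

0 ahead, 3 behind

Reachable from 19e3540: {19e3540, 242dbe2}.
Reachable from 24b83e2: {19e3540, 242dbe2, 24b83e2, 4f60ff5, 84ee54b}.
Only in 19e3540's history (ahead): {} — 0.
Only in 24b83e2's history (behind): {24b83e2, 4f60ff5, 84ee54b} — 3.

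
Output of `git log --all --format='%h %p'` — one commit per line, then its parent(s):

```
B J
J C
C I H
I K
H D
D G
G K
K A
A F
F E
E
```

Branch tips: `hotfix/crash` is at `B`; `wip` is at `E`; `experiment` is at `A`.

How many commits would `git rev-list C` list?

9

Walking parent pointers from C: reachable set = {A, C, D, E, F, G, H, I, K}.
That is 9 commits.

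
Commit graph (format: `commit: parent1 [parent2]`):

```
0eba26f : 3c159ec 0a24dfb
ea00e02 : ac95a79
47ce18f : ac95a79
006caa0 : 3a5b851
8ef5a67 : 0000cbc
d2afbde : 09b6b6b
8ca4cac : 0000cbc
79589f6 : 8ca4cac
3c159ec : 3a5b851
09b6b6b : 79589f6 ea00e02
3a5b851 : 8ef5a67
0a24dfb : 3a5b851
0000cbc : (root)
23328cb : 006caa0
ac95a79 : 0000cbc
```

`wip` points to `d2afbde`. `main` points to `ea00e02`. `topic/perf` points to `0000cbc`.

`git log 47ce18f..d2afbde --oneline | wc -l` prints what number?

5

Reachable from d2afbde: {0000cbc, 09b6b6b, 79589f6, 8ca4cac, ac95a79, d2afbde, ea00e02}.
Reachable from 47ce18f: {0000cbc, 47ce18f, ac95a79}.
In d2afbde's history but not 47ce18f's: {09b6b6b, 79589f6, 8ca4cac, d2afbde, ea00e02} — 5 commits.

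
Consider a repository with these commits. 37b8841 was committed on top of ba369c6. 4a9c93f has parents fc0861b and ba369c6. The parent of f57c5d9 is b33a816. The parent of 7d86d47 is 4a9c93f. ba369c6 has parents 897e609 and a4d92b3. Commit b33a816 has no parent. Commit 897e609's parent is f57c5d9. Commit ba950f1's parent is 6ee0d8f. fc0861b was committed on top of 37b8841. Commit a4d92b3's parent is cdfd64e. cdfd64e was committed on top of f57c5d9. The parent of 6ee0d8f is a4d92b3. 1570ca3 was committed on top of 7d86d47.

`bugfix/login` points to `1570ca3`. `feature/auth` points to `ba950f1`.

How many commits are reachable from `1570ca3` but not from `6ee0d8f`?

7

Reachable from 1570ca3: {1570ca3, 37b8841, 4a9c93f, 7d86d47, 897e609, a4d92b3, b33a816, ba369c6, cdfd64e, f57c5d9, fc0861b}.
Reachable from 6ee0d8f: {6ee0d8f, a4d92b3, b33a816, cdfd64e, f57c5d9}.
In 1570ca3's history but not 6ee0d8f's: {1570ca3, 37b8841, 4a9c93f, 7d86d47, 897e609, ba369c6, fc0861b} — 7 commits.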